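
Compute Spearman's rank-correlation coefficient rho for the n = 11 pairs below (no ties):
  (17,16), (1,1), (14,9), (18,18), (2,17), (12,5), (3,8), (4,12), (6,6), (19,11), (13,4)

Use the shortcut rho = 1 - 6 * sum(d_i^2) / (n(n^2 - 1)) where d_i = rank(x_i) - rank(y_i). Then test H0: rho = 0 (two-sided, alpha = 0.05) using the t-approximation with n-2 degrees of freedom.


Step 1: Rank x and y separately (midranks; no ties here).
rank(x): 17->9, 1->1, 14->8, 18->10, 2->2, 12->6, 3->3, 4->4, 6->5, 19->11, 13->7
rank(y): 16->9, 1->1, 9->6, 18->11, 17->10, 5->3, 8->5, 12->8, 6->4, 11->7, 4->2
Step 2: d_i = R_x(i) - R_y(i); compute d_i^2.
  (9-9)^2=0, (1-1)^2=0, (8-6)^2=4, (10-11)^2=1, (2-10)^2=64, (6-3)^2=9, (3-5)^2=4, (4-8)^2=16, (5-4)^2=1, (11-7)^2=16, (7-2)^2=25
sum(d^2) = 140.
Step 3: rho = 1 - 6*140 / (11*(11^2 - 1)) = 1 - 840/1320 = 0.363636.
Step 4: Under H0, t = rho * sqrt((n-2)/(1-rho^2)) = 1.1711 ~ t(9).
Step 5: Two-sided p-value from the t-distribution with 9 df = 0.271638.
Step 6: alpha = 0.05. fail to reject H0.

rho = 0.3636, p = 0.271638, fail to reject H0 at alpha = 0.05.


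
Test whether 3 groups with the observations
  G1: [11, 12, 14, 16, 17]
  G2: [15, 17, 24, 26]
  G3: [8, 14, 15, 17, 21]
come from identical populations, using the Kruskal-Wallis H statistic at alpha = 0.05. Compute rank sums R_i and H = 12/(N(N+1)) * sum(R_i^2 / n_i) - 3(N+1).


Step 1: Combine all N = 14 observations and assign midranks.
sorted (value, group, rank): (8,G3,1), (11,G1,2), (12,G1,3), (14,G1,4.5), (14,G3,4.5), (15,G2,6.5), (15,G3,6.5), (16,G1,8), (17,G1,10), (17,G2,10), (17,G3,10), (21,G3,12), (24,G2,13), (26,G2,14)
Step 2: Sum ranks within each group.
R_1 = 27.5 (n_1 = 5)
R_2 = 43.5 (n_2 = 4)
R_3 = 34 (n_3 = 5)
Step 3: H = 12/(N(N+1)) * sum(R_i^2/n_i) - 3(N+1)
     = 12/(14*15) * (27.5^2/5 + 43.5^2/4 + 34^2/5) - 3*15
     = 0.057143 * 855.513 - 45
     = 3.886429.
Step 4: Ties present; correction factor C = 1 - 36/(14^3 - 14) = 0.986813. Corrected H = 3.886429 / 0.986813 = 3.938363.
Step 5: Under H0, H ~ chi^2(2); p-value = 0.139571.
Step 6: alpha = 0.05. fail to reject H0.

H = 3.9384, df = 2, p = 0.139571, fail to reject H0.


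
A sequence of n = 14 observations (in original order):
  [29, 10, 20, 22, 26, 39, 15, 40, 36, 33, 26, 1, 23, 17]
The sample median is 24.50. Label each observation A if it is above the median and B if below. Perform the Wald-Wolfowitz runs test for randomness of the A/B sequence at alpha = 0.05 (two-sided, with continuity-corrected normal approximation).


Step 1: Compute median = 24.50; label A = above, B = below.
Labels in order: ABBBAABAAAABBB  (n_A = 7, n_B = 7)
Step 2: Count runs R = 6.
Step 3: Under H0 (random ordering), E[R] = 2*n_A*n_B/(n_A+n_B) + 1 = 2*7*7/14 + 1 = 8.0000.
        Var[R] = 2*n_A*n_B*(2*n_A*n_B - n_A - n_B) / ((n_A+n_B)^2 * (n_A+n_B-1)) = 8232/2548 = 3.2308.
        SD[R] = 1.7974.
Step 4: Continuity-corrected z = (R + 0.5 - E[R]) / SD[R] = (6 + 0.5 - 8.0000) / 1.7974 = -0.8345.
Step 5: Two-sided p-value via normal approximation = 2*(1 - Phi(|z|)) = 0.403986.
Step 6: alpha = 0.05. fail to reject H0.

R = 6, z = -0.8345, p = 0.403986, fail to reject H0.


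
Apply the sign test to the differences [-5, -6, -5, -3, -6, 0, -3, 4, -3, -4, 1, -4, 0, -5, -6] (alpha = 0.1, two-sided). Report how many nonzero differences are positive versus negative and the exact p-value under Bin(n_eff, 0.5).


Step 1: Discard zero differences. Original n = 15; n_eff = number of nonzero differences = 13.
Nonzero differences (with sign): -5, -6, -5, -3, -6, -3, +4, -3, -4, +1, -4, -5, -6
Step 2: Count signs: positive = 2, negative = 11.
Step 3: Under H0: P(positive) = 0.5, so the number of positives S ~ Bin(13, 0.5).
Step 4: Two-sided exact p-value = sum of Bin(13,0.5) probabilities at or below the observed probability = 0.022461.
Step 5: alpha = 0.1. reject H0.

n_eff = 13, pos = 2, neg = 11, p = 0.022461, reject H0.


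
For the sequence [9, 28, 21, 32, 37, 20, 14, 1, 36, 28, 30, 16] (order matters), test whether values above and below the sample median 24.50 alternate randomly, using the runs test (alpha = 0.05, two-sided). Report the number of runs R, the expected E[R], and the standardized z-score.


Step 1: Compute median = 24.50; label A = above, B = below.
Labels in order: BABAABBBAAAB  (n_A = 6, n_B = 6)
Step 2: Count runs R = 7.
Step 3: Under H0 (random ordering), E[R] = 2*n_A*n_B/(n_A+n_B) + 1 = 2*6*6/12 + 1 = 7.0000.
        Var[R] = 2*n_A*n_B*(2*n_A*n_B - n_A - n_B) / ((n_A+n_B)^2 * (n_A+n_B-1)) = 4320/1584 = 2.7273.
        SD[R] = 1.6514.
Step 4: R = E[R], so z = 0 with no continuity correction.
Step 5: Two-sided p-value via normal approximation = 2*(1 - Phi(|z|)) = 1.000000.
Step 6: alpha = 0.05. fail to reject H0.

R = 7, z = 0.0000, p = 1.000000, fail to reject H0.


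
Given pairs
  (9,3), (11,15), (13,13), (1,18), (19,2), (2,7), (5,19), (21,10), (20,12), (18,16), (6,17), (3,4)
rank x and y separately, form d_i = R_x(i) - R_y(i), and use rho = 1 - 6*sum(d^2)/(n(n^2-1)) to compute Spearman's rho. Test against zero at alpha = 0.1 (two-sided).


Step 1: Rank x and y separately (midranks; no ties here).
rank(x): 9->6, 11->7, 13->8, 1->1, 19->10, 2->2, 5->4, 21->12, 20->11, 18->9, 6->5, 3->3
rank(y): 3->2, 15->8, 13->7, 18->11, 2->1, 7->4, 19->12, 10->5, 12->6, 16->9, 17->10, 4->3
Step 2: d_i = R_x(i) - R_y(i); compute d_i^2.
  (6-2)^2=16, (7-8)^2=1, (8-7)^2=1, (1-11)^2=100, (10-1)^2=81, (2-4)^2=4, (4-12)^2=64, (12-5)^2=49, (11-6)^2=25, (9-9)^2=0, (5-10)^2=25, (3-3)^2=0
sum(d^2) = 366.
Step 3: rho = 1 - 6*366 / (12*(12^2 - 1)) = 1 - 2196/1716 = -0.279720.
Step 4: Under H0, t = rho * sqrt((n-2)/(1-rho^2)) = -0.9213 ~ t(10).
Step 5: Two-sided p-value from the t-distribution with 10 df = 0.378569.
Step 6: alpha = 0.1. fail to reject H0.

rho = -0.2797, p = 0.378569, fail to reject H0 at alpha = 0.1.


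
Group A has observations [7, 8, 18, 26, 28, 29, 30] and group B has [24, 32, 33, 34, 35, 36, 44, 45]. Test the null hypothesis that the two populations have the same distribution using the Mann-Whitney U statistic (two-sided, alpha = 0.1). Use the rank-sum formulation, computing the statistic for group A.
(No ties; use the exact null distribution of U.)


Step 1: Combine and sort all 15 observations; assign midranks.
sorted (value, group): (7,X), (8,X), (18,X), (24,Y), (26,X), (28,X), (29,X), (30,X), (32,Y), (33,Y), (34,Y), (35,Y), (36,Y), (44,Y), (45,Y)
ranks: 7->1, 8->2, 18->3, 24->4, 26->5, 28->6, 29->7, 30->8, 32->9, 33->10, 34->11, 35->12, 36->13, 44->14, 45->15
Step 2: Rank sum for X: R1 = 1 + 2 + 3 + 5 + 6 + 7 + 8 = 32.
Step 3: U_X = R1 - n1(n1+1)/2 = 32 - 7*8/2 = 32 - 28 = 4.
       U_Y = n1*n2 - U_X = 56 - 4 = 52.
Step 4: No ties, so the exact null distribution of U (based on enumerating the C(15,7) = 6435 equally likely rank assignments) gives the two-sided p-value.
Step 5: p-value = 0.003730; compare to alpha = 0.1. reject H0.

U_X = 4, p = 0.003730, reject H0 at alpha = 0.1.


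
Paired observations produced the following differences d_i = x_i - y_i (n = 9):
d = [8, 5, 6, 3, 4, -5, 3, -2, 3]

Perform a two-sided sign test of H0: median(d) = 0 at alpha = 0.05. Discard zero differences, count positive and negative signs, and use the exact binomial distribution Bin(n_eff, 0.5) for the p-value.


Step 1: Discard zero differences. Original n = 9; n_eff = number of nonzero differences = 9.
Nonzero differences (with sign): +8, +5, +6, +3, +4, -5, +3, -2, +3
Step 2: Count signs: positive = 7, negative = 2.
Step 3: Under H0: P(positive) = 0.5, so the number of positives S ~ Bin(9, 0.5).
Step 4: Two-sided exact p-value = sum of Bin(9,0.5) probabilities at or below the observed probability = 0.179688.
Step 5: alpha = 0.05. fail to reject H0.

n_eff = 9, pos = 7, neg = 2, p = 0.179688, fail to reject H0.


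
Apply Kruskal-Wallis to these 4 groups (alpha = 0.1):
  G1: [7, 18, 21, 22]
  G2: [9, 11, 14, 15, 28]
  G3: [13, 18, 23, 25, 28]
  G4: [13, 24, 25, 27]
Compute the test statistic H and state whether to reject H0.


Step 1: Combine all N = 18 observations and assign midranks.
sorted (value, group, rank): (7,G1,1), (9,G2,2), (11,G2,3), (13,G3,4.5), (13,G4,4.5), (14,G2,6), (15,G2,7), (18,G1,8.5), (18,G3,8.5), (21,G1,10), (22,G1,11), (23,G3,12), (24,G4,13), (25,G3,14.5), (25,G4,14.5), (27,G4,16), (28,G2,17.5), (28,G3,17.5)
Step 2: Sum ranks within each group.
R_1 = 30.5 (n_1 = 4)
R_2 = 35.5 (n_2 = 5)
R_3 = 57 (n_3 = 5)
R_4 = 48 (n_4 = 4)
Step 3: H = 12/(N(N+1)) * sum(R_i^2/n_i) - 3(N+1)
     = 12/(18*19) * (30.5^2/4 + 35.5^2/5 + 57^2/5 + 48^2/4) - 3*19
     = 0.035088 * 1710.41 - 57
     = 3.014474.
Step 4: Ties present; correction factor C = 1 - 24/(18^3 - 18) = 0.995872. Corrected H = 3.014474 / 0.995872 = 3.026969.
Step 5: Under H0, H ~ chi^2(3); p-value = 0.387486.
Step 6: alpha = 0.1. fail to reject H0.

H = 3.0270, df = 3, p = 0.387486, fail to reject H0.


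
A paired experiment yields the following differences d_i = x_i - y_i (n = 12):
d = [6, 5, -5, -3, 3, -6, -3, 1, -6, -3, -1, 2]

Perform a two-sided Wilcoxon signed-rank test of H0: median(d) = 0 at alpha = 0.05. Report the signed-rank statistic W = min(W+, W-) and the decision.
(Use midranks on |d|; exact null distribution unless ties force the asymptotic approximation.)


Step 1: Drop any zero differences (none here) and take |d_i|.
|d| = [6, 5, 5, 3, 3, 6, 3, 1, 6, 3, 1, 2]
Step 2: Midrank |d_i| (ties get averaged ranks).
ranks: |6|->11, |5|->8.5, |5|->8.5, |3|->5.5, |3|->5.5, |6|->11, |3|->5.5, |1|->1.5, |6|->11, |3|->5.5, |1|->1.5, |2|->3
Step 3: Attach original signs; sum ranks with positive sign and with negative sign.
W+ = 11 + 8.5 + 5.5 + 1.5 + 3 = 29.5
W- = 8.5 + 5.5 + 11 + 5.5 + 11 + 5.5 + 1.5 = 48.5
(Check: W+ + W- = 78 should equal n(n+1)/2 = 78.)
Step 4: Test statistic W = min(W+, W-) = 29.5.
Step 5: Ties in |d|, so use the tie-corrected normal approximation.
        E[W] = n(n+1)/4 = 12*13/4 = 39.
        Tie groups: |d|=1 (t=2), |d|=3 (t=4), |d|=5 (t=2), |d|=6 (t=3); sum(t^3 - t) = 96.
        Var[W] = n(n+1)(2n+1)/24 - sum(t^3-t)/48 = 3900/24 - 96/48 = 160.5.
        z = (W - E[W]) / sqrt(Var[W]) = (29.5 - 39) / 12.6689 = -0.7499.
        Two-sided p = 2*Phi(z) = 0.453333.
Step 6: alpha = 0.05. fail to reject H0.

W+ = 29.5, W- = 48.5, W = min = 29.5, p = 0.453333, fail to reject H0.


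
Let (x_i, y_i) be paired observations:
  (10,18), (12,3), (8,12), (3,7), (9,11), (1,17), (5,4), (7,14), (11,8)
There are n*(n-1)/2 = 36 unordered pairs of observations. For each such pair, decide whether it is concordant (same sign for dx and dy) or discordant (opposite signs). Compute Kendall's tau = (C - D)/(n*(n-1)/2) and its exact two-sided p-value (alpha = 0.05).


Step 1: Enumerate the 36 unordered pairs (i,j) with i<j and classify each by sign(x_j-x_i) * sign(y_j-y_i).
  (1,2):dx=+2,dy=-15->D; (1,3):dx=-2,dy=-6->C; (1,4):dx=-7,dy=-11->C; (1,5):dx=-1,dy=-7->C
  (1,6):dx=-9,dy=-1->C; (1,7):dx=-5,dy=-14->C; (1,8):dx=-3,dy=-4->C; (1,9):dx=+1,dy=-10->D
  (2,3):dx=-4,dy=+9->D; (2,4):dx=-9,dy=+4->D; (2,5):dx=-3,dy=+8->D; (2,6):dx=-11,dy=+14->D
  (2,7):dx=-7,dy=+1->D; (2,8):dx=-5,dy=+11->D; (2,9):dx=-1,dy=+5->D; (3,4):dx=-5,dy=-5->C
  (3,5):dx=+1,dy=-1->D; (3,6):dx=-7,dy=+5->D; (3,7):dx=-3,dy=-8->C; (3,8):dx=-1,dy=+2->D
  (3,9):dx=+3,dy=-4->D; (4,5):dx=+6,dy=+4->C; (4,6):dx=-2,dy=+10->D; (4,7):dx=+2,dy=-3->D
  (4,8):dx=+4,dy=+7->C; (4,9):dx=+8,dy=+1->C; (5,6):dx=-8,dy=+6->D; (5,7):dx=-4,dy=-7->C
  (5,8):dx=-2,dy=+3->D; (5,9):dx=+2,dy=-3->D; (6,7):dx=+4,dy=-13->D; (6,8):dx=+6,dy=-3->D
  (6,9):dx=+10,dy=-9->D; (7,8):dx=+2,dy=+10->C; (7,9):dx=+6,dy=+4->C; (8,9):dx=+4,dy=-6->D
Step 2: C = 14, D = 22, total pairs = 36.
Step 3: tau = (C - D)/(n(n-1)/2) = (14 - 22)/36 = -0.222222.
Step 4: Exact two-sided p-value (enumerate n! = 362880 permutations of y under H0): p = 0.476709.
Step 5: alpha = 0.05. fail to reject H0.

tau_b = -0.2222 (C=14, D=22), p = 0.476709, fail to reject H0.


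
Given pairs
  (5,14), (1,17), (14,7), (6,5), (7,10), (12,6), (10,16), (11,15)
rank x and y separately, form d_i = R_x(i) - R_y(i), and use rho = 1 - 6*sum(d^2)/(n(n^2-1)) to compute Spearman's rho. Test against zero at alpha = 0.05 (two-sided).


Step 1: Rank x and y separately (midranks; no ties here).
rank(x): 5->2, 1->1, 14->8, 6->3, 7->4, 12->7, 10->5, 11->6
rank(y): 14->5, 17->8, 7->3, 5->1, 10->4, 6->2, 16->7, 15->6
Step 2: d_i = R_x(i) - R_y(i); compute d_i^2.
  (2-5)^2=9, (1-8)^2=49, (8-3)^2=25, (3-1)^2=4, (4-4)^2=0, (7-2)^2=25, (5-7)^2=4, (6-6)^2=0
sum(d^2) = 116.
Step 3: rho = 1 - 6*116 / (8*(8^2 - 1)) = 1 - 696/504 = -0.380952.
Step 4: Under H0, t = rho * sqrt((n-2)/(1-rho^2)) = -1.0092 ~ t(6).
Step 5: Two-sided p-value from the t-distribution with 6 df = 0.351813.
Step 6: alpha = 0.05. fail to reject H0.

rho = -0.3810, p = 0.351813, fail to reject H0 at alpha = 0.05.


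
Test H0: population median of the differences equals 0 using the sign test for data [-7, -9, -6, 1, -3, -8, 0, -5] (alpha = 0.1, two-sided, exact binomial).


Step 1: Discard zero differences. Original n = 8; n_eff = number of nonzero differences = 7.
Nonzero differences (with sign): -7, -9, -6, +1, -3, -8, -5
Step 2: Count signs: positive = 1, negative = 6.
Step 3: Under H0: P(positive) = 0.5, so the number of positives S ~ Bin(7, 0.5).
Step 4: Two-sided exact p-value = sum of Bin(7,0.5) probabilities at or below the observed probability = 0.125000.
Step 5: alpha = 0.1. fail to reject H0.

n_eff = 7, pos = 1, neg = 6, p = 0.125000, fail to reject H0.


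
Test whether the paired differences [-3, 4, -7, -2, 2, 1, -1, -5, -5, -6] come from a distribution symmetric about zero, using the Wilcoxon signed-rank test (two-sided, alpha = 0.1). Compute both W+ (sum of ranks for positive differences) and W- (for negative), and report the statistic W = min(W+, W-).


Step 1: Drop any zero differences (none here) and take |d_i|.
|d| = [3, 4, 7, 2, 2, 1, 1, 5, 5, 6]
Step 2: Midrank |d_i| (ties get averaged ranks).
ranks: |3|->5, |4|->6, |7|->10, |2|->3.5, |2|->3.5, |1|->1.5, |1|->1.5, |5|->7.5, |5|->7.5, |6|->9
Step 3: Attach original signs; sum ranks with positive sign and with negative sign.
W+ = 6 + 3.5 + 1.5 = 11
W- = 5 + 10 + 3.5 + 1.5 + 7.5 + 7.5 + 9 = 44
(Check: W+ + W- = 55 should equal n(n+1)/2 = 55.)
Step 4: Test statistic W = min(W+, W-) = 11.
Step 5: Ties in |d|, so use the tie-corrected normal approximation.
        E[W] = n(n+1)/4 = 10*11/4 = 27.5.
        Tie groups: |d|=1 (t=2), |d|=2 (t=2), |d|=5 (t=2); sum(t^3 - t) = 18.
        Var[W] = n(n+1)(2n+1)/24 - sum(t^3-t)/48 = 2310/24 - 18/48 = 95.875.
        z = (W - E[W]) / sqrt(Var[W]) = (11 - 27.5) / 9.7916 = -1.6851.
        Two-sided p = 2*Phi(z) = 0.091965.
Step 6: alpha = 0.1. reject H0.

W+ = 11, W- = 44, W = min = 11, p = 0.091965, reject H0.


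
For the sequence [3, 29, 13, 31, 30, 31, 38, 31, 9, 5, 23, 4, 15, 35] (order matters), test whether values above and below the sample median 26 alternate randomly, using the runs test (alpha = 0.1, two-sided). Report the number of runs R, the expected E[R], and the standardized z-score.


Step 1: Compute median = 26; label A = above, B = below.
Labels in order: BABAAAAABBBBBA  (n_A = 7, n_B = 7)
Step 2: Count runs R = 6.
Step 3: Under H0 (random ordering), E[R] = 2*n_A*n_B/(n_A+n_B) + 1 = 2*7*7/14 + 1 = 8.0000.
        Var[R] = 2*n_A*n_B*(2*n_A*n_B - n_A - n_B) / ((n_A+n_B)^2 * (n_A+n_B-1)) = 8232/2548 = 3.2308.
        SD[R] = 1.7974.
Step 4: Continuity-corrected z = (R + 0.5 - E[R]) / SD[R] = (6 + 0.5 - 8.0000) / 1.7974 = -0.8345.
Step 5: Two-sided p-value via normal approximation = 2*(1 - Phi(|z|)) = 0.403986.
Step 6: alpha = 0.1. fail to reject H0.

R = 6, z = -0.8345, p = 0.403986, fail to reject H0.


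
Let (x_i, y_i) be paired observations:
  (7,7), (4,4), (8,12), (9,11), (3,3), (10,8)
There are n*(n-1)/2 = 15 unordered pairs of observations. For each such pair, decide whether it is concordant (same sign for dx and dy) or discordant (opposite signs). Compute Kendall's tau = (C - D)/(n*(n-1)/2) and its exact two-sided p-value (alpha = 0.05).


Step 1: Enumerate the 15 unordered pairs (i,j) with i<j and classify each by sign(x_j-x_i) * sign(y_j-y_i).
  (1,2):dx=-3,dy=-3->C; (1,3):dx=+1,dy=+5->C; (1,4):dx=+2,dy=+4->C; (1,5):dx=-4,dy=-4->C
  (1,6):dx=+3,dy=+1->C; (2,3):dx=+4,dy=+8->C; (2,4):dx=+5,dy=+7->C; (2,5):dx=-1,dy=-1->C
  (2,6):dx=+6,dy=+4->C; (3,4):dx=+1,dy=-1->D; (3,5):dx=-5,dy=-9->C; (3,6):dx=+2,dy=-4->D
  (4,5):dx=-6,dy=-8->C; (4,6):dx=+1,dy=-3->D; (5,6):dx=+7,dy=+5->C
Step 2: C = 12, D = 3, total pairs = 15.
Step 3: tau = (C - D)/(n(n-1)/2) = (12 - 3)/15 = 0.600000.
Step 4: Exact two-sided p-value (enumerate n! = 720 permutations of y under H0): p = 0.136111.
Step 5: alpha = 0.05. fail to reject H0.

tau_b = 0.6000 (C=12, D=3), p = 0.136111, fail to reject H0.


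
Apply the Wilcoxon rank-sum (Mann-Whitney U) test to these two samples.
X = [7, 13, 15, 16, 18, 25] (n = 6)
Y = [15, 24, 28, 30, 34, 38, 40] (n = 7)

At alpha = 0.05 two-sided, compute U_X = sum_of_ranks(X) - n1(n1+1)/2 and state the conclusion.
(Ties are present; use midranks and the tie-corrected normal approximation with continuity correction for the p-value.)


Step 1: Combine and sort all 13 observations; assign midranks.
sorted (value, group): (7,X), (13,X), (15,X), (15,Y), (16,X), (18,X), (24,Y), (25,X), (28,Y), (30,Y), (34,Y), (38,Y), (40,Y)
ranks: 7->1, 13->2, 15->3.5, 15->3.5, 16->5, 18->6, 24->7, 25->8, 28->9, 30->10, 34->11, 38->12, 40->13
Step 2: Rank sum for X: R1 = 1 + 2 + 3.5 + 5 + 6 + 8 = 25.5.
Step 3: U_X = R1 - n1(n1+1)/2 = 25.5 - 6*7/2 = 25.5 - 21 = 4.5.
       U_Y = n1*n2 - U_X = 42 - 4.5 = 37.5.
Step 4: Ties are present, so use the tie-corrected normal approximation (with continuity correction) for the p-value.
Step 5: p-value = 0.022087; compare to alpha = 0.05. reject H0.

U_X = 4.5, p = 0.022087, reject H0 at alpha = 0.05.


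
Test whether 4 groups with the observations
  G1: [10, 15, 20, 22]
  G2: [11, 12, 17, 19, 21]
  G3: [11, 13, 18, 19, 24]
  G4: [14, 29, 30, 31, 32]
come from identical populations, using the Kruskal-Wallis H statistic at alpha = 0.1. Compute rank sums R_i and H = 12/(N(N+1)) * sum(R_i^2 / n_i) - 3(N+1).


Step 1: Combine all N = 19 observations and assign midranks.
sorted (value, group, rank): (10,G1,1), (11,G2,2.5), (11,G3,2.5), (12,G2,4), (13,G3,5), (14,G4,6), (15,G1,7), (17,G2,8), (18,G3,9), (19,G2,10.5), (19,G3,10.5), (20,G1,12), (21,G2,13), (22,G1,14), (24,G3,15), (29,G4,16), (30,G4,17), (31,G4,18), (32,G4,19)
Step 2: Sum ranks within each group.
R_1 = 34 (n_1 = 4)
R_2 = 38 (n_2 = 5)
R_3 = 42 (n_3 = 5)
R_4 = 76 (n_4 = 5)
Step 3: H = 12/(N(N+1)) * sum(R_i^2/n_i) - 3(N+1)
     = 12/(19*20) * (34^2/4 + 38^2/5 + 42^2/5 + 76^2/5) - 3*20
     = 0.031579 * 2085.8 - 60
     = 5.867368.
Step 4: Ties present; correction factor C = 1 - 12/(19^3 - 19) = 0.998246. Corrected H = 5.867368 / 0.998246 = 5.877680.
Step 5: Under H0, H ~ chi^2(3); p-value = 0.117715.
Step 6: alpha = 0.1. fail to reject H0.

H = 5.8777, df = 3, p = 0.117715, fail to reject H0.


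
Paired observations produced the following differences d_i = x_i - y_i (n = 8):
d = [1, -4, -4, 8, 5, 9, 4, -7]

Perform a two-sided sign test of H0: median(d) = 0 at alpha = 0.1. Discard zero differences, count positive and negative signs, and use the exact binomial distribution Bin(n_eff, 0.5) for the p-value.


Step 1: Discard zero differences. Original n = 8; n_eff = number of nonzero differences = 8.
Nonzero differences (with sign): +1, -4, -4, +8, +5, +9, +4, -7
Step 2: Count signs: positive = 5, negative = 3.
Step 3: Under H0: P(positive) = 0.5, so the number of positives S ~ Bin(8, 0.5).
Step 4: Two-sided exact p-value = sum of Bin(8,0.5) probabilities at or below the observed probability = 0.726562.
Step 5: alpha = 0.1. fail to reject H0.

n_eff = 8, pos = 5, neg = 3, p = 0.726562, fail to reject H0.


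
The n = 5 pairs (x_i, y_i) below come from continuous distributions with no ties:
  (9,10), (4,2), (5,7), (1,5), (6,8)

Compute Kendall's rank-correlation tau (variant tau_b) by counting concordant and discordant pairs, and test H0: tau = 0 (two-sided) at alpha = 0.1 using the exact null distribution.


Step 1: Enumerate the 10 unordered pairs (i,j) with i<j and classify each by sign(x_j-x_i) * sign(y_j-y_i).
  (1,2):dx=-5,dy=-8->C; (1,3):dx=-4,dy=-3->C; (1,4):dx=-8,dy=-5->C; (1,5):dx=-3,dy=-2->C
  (2,3):dx=+1,dy=+5->C; (2,4):dx=-3,dy=+3->D; (2,5):dx=+2,dy=+6->C; (3,4):dx=-4,dy=-2->C
  (3,5):dx=+1,dy=+1->C; (4,5):dx=+5,dy=+3->C
Step 2: C = 9, D = 1, total pairs = 10.
Step 3: tau = (C - D)/(n(n-1)/2) = (9 - 1)/10 = 0.800000.
Step 4: Exact two-sided p-value (enumerate n! = 120 permutations of y under H0): p = 0.083333.
Step 5: alpha = 0.1. reject H0.

tau_b = 0.8000 (C=9, D=1), p = 0.083333, reject H0.


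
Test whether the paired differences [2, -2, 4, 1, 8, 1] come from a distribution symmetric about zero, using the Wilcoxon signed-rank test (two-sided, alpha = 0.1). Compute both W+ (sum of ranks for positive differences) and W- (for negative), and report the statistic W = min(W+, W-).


Step 1: Drop any zero differences (none here) and take |d_i|.
|d| = [2, 2, 4, 1, 8, 1]
Step 2: Midrank |d_i| (ties get averaged ranks).
ranks: |2|->3.5, |2|->3.5, |4|->5, |1|->1.5, |8|->6, |1|->1.5
Step 3: Attach original signs; sum ranks with positive sign and with negative sign.
W+ = 3.5 + 5 + 1.5 + 6 + 1.5 = 17.5
W- = 3.5 = 3.5
(Check: W+ + W- = 21 should equal n(n+1)/2 = 21.)
Step 4: Test statistic W = min(W+, W-) = 3.5.
Step 5: Ties in |d|, so use the tie-corrected normal approximation.
        E[W] = n(n+1)/4 = 6*7/4 = 10.5.
        Tie groups: |d|=1 (t=2), |d|=2 (t=2); sum(t^3 - t) = 12.
        Var[W] = n(n+1)(2n+1)/24 - sum(t^3-t)/48 = 546/24 - 12/48 = 22.5.
        z = (W - E[W]) / sqrt(Var[W]) = (3.5 - 10.5) / 4.7434 = -1.4757.
        Two-sided p = 2*Phi(z) = 0.140017.
Step 6: alpha = 0.1. fail to reject H0.

W+ = 17.5, W- = 3.5, W = min = 3.5, p = 0.140017, fail to reject H0.


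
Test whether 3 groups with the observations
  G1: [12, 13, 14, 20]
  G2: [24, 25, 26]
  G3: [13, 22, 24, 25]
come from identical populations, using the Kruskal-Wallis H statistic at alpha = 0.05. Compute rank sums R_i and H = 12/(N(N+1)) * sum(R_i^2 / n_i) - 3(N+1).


Step 1: Combine all N = 11 observations and assign midranks.
sorted (value, group, rank): (12,G1,1), (13,G1,2.5), (13,G3,2.5), (14,G1,4), (20,G1,5), (22,G3,6), (24,G2,7.5), (24,G3,7.5), (25,G2,9.5), (25,G3,9.5), (26,G2,11)
Step 2: Sum ranks within each group.
R_1 = 12.5 (n_1 = 4)
R_2 = 28 (n_2 = 3)
R_3 = 25.5 (n_3 = 4)
Step 3: H = 12/(N(N+1)) * sum(R_i^2/n_i) - 3(N+1)
     = 12/(11*12) * (12.5^2/4 + 28^2/3 + 25.5^2/4) - 3*12
     = 0.090909 * 462.958 - 36
     = 6.087121.
Step 4: Ties present; correction factor C = 1 - 18/(11^3 - 11) = 0.986364. Corrected H = 6.087121 / 0.986364 = 6.171275.
Step 5: Under H0, H ~ chi^2(2); p-value = 0.045701.
Step 6: alpha = 0.05. reject H0.

H = 6.1713, df = 2, p = 0.045701, reject H0.


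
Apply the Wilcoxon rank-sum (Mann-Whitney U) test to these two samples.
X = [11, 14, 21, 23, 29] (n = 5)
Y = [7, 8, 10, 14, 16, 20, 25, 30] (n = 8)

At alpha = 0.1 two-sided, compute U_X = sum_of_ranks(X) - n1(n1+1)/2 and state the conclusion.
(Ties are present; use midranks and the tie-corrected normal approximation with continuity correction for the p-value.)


Step 1: Combine and sort all 13 observations; assign midranks.
sorted (value, group): (7,Y), (8,Y), (10,Y), (11,X), (14,X), (14,Y), (16,Y), (20,Y), (21,X), (23,X), (25,Y), (29,X), (30,Y)
ranks: 7->1, 8->2, 10->3, 11->4, 14->5.5, 14->5.5, 16->7, 20->8, 21->9, 23->10, 25->11, 29->12, 30->13
Step 2: Rank sum for X: R1 = 4 + 5.5 + 9 + 10 + 12 = 40.5.
Step 3: U_X = R1 - n1(n1+1)/2 = 40.5 - 5*6/2 = 40.5 - 15 = 25.5.
       U_Y = n1*n2 - U_X = 40 - 25.5 = 14.5.
Step 4: Ties are present, so use the tie-corrected normal approximation (with continuity correction) for the p-value.
Step 5: p-value = 0.463600; compare to alpha = 0.1. fail to reject H0.

U_X = 25.5, p = 0.463600, fail to reject H0 at alpha = 0.1.


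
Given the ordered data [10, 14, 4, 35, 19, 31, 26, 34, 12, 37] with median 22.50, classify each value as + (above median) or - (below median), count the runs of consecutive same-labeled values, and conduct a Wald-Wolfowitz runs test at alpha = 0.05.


Step 1: Compute median = 22.50; label A = above, B = below.
Labels in order: BBBABAAABA  (n_A = 5, n_B = 5)
Step 2: Count runs R = 6.
Step 3: Under H0 (random ordering), E[R] = 2*n_A*n_B/(n_A+n_B) + 1 = 2*5*5/10 + 1 = 6.0000.
        Var[R] = 2*n_A*n_B*(2*n_A*n_B - n_A - n_B) / ((n_A+n_B)^2 * (n_A+n_B-1)) = 2000/900 = 2.2222.
        SD[R] = 1.4907.
Step 4: R = E[R], so z = 0 with no continuity correction.
Step 5: Two-sided p-value via normal approximation = 2*(1 - Phi(|z|)) = 1.000000.
Step 6: alpha = 0.05. fail to reject H0.

R = 6, z = 0.0000, p = 1.000000, fail to reject H0.


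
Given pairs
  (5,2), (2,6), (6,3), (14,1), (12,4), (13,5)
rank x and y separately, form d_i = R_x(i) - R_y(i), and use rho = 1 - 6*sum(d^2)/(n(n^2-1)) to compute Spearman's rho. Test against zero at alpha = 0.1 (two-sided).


Step 1: Rank x and y separately (midranks; no ties here).
rank(x): 5->2, 2->1, 6->3, 14->6, 12->4, 13->5
rank(y): 2->2, 6->6, 3->3, 1->1, 4->4, 5->5
Step 2: d_i = R_x(i) - R_y(i); compute d_i^2.
  (2-2)^2=0, (1-6)^2=25, (3-3)^2=0, (6-1)^2=25, (4-4)^2=0, (5-5)^2=0
sum(d^2) = 50.
Step 3: rho = 1 - 6*50 / (6*(6^2 - 1)) = 1 - 300/210 = -0.428571.
Step 4: Under H0, t = rho * sqrt((n-2)/(1-rho^2)) = -0.9487 ~ t(4).
Step 5: Two-sided p-value from the t-distribution with 4 df = 0.396501.
Step 6: alpha = 0.1. fail to reject H0.

rho = -0.4286, p = 0.396501, fail to reject H0 at alpha = 0.1.


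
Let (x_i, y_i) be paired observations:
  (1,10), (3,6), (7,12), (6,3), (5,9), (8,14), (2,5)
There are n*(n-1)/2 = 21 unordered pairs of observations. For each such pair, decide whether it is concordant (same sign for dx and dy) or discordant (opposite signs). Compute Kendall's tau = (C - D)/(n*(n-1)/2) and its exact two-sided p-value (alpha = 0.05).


Step 1: Enumerate the 21 unordered pairs (i,j) with i<j and classify each by sign(x_j-x_i) * sign(y_j-y_i).
  (1,2):dx=+2,dy=-4->D; (1,3):dx=+6,dy=+2->C; (1,4):dx=+5,dy=-7->D; (1,5):dx=+4,dy=-1->D
  (1,6):dx=+7,dy=+4->C; (1,7):dx=+1,dy=-5->D; (2,3):dx=+4,dy=+6->C; (2,4):dx=+3,dy=-3->D
  (2,5):dx=+2,dy=+3->C; (2,6):dx=+5,dy=+8->C; (2,7):dx=-1,dy=-1->C; (3,4):dx=-1,dy=-9->C
  (3,5):dx=-2,dy=-3->C; (3,6):dx=+1,dy=+2->C; (3,7):dx=-5,dy=-7->C; (4,5):dx=-1,dy=+6->D
  (4,6):dx=+2,dy=+11->C; (4,7):dx=-4,dy=+2->D; (5,6):dx=+3,dy=+5->C; (5,7):dx=-3,dy=-4->C
  (6,7):dx=-6,dy=-9->C
Step 2: C = 14, D = 7, total pairs = 21.
Step 3: tau = (C - D)/(n(n-1)/2) = (14 - 7)/21 = 0.333333.
Step 4: Exact two-sided p-value (enumerate n! = 5040 permutations of y under H0): p = 0.381349.
Step 5: alpha = 0.05. fail to reject H0.

tau_b = 0.3333 (C=14, D=7), p = 0.381349, fail to reject H0.


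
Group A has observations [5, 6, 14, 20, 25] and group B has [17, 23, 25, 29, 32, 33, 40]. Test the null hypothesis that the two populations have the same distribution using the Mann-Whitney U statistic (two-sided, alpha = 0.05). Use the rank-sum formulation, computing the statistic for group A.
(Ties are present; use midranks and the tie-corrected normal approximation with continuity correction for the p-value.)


Step 1: Combine and sort all 12 observations; assign midranks.
sorted (value, group): (5,X), (6,X), (14,X), (17,Y), (20,X), (23,Y), (25,X), (25,Y), (29,Y), (32,Y), (33,Y), (40,Y)
ranks: 5->1, 6->2, 14->3, 17->4, 20->5, 23->6, 25->7.5, 25->7.5, 29->9, 32->10, 33->11, 40->12
Step 2: Rank sum for X: R1 = 1 + 2 + 3 + 5 + 7.5 = 18.5.
Step 3: U_X = R1 - n1(n1+1)/2 = 18.5 - 5*6/2 = 18.5 - 15 = 3.5.
       U_Y = n1*n2 - U_X = 35 - 3.5 = 31.5.
Step 4: Ties are present, so use the tie-corrected normal approximation (with continuity correction) for the p-value.
Step 5: p-value = 0.028075; compare to alpha = 0.05. reject H0.

U_X = 3.5, p = 0.028075, reject H0 at alpha = 0.05.


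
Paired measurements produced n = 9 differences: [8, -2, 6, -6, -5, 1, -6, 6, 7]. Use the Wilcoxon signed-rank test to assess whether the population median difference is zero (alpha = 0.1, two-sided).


Step 1: Drop any zero differences (none here) and take |d_i|.
|d| = [8, 2, 6, 6, 5, 1, 6, 6, 7]
Step 2: Midrank |d_i| (ties get averaged ranks).
ranks: |8|->9, |2|->2, |6|->5.5, |6|->5.5, |5|->3, |1|->1, |6|->5.5, |6|->5.5, |7|->8
Step 3: Attach original signs; sum ranks with positive sign and with negative sign.
W+ = 9 + 5.5 + 1 + 5.5 + 8 = 29
W- = 2 + 5.5 + 3 + 5.5 = 16
(Check: W+ + W- = 45 should equal n(n+1)/2 = 45.)
Step 4: Test statistic W = min(W+, W-) = 16.
Step 5: Ties in |d|, so use the tie-corrected normal approximation.
        E[W] = n(n+1)/4 = 9*10/4 = 22.5.
        Tie groups: |d|=6 (t=4); sum(t^3 - t) = 60.
        Var[W] = n(n+1)(2n+1)/24 - sum(t^3-t)/48 = 1710/24 - 60/48 = 70.
        z = (W - E[W]) / sqrt(Var[W]) = (16 - 22.5) / 8.3666 = -0.7769.
        Two-sided p = 2*Phi(z) = 0.437219.
Step 6: alpha = 0.1. fail to reject H0.

W+ = 29, W- = 16, W = min = 16, p = 0.437219, fail to reject H0.


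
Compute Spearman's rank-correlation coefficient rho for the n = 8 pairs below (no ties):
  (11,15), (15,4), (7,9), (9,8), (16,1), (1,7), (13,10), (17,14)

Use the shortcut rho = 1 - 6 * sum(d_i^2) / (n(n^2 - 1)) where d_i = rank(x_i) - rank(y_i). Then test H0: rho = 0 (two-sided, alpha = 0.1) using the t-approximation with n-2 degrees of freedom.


Step 1: Rank x and y separately (midranks; no ties here).
rank(x): 11->4, 15->6, 7->2, 9->3, 16->7, 1->1, 13->5, 17->8
rank(y): 15->8, 4->2, 9->5, 8->4, 1->1, 7->3, 10->6, 14->7
Step 2: d_i = R_x(i) - R_y(i); compute d_i^2.
  (4-8)^2=16, (6-2)^2=16, (2-5)^2=9, (3-4)^2=1, (7-1)^2=36, (1-3)^2=4, (5-6)^2=1, (8-7)^2=1
sum(d^2) = 84.
Step 3: rho = 1 - 6*84 / (8*(8^2 - 1)) = 1 - 504/504 = 0.000000.
Step 4: Under H0, t = rho * sqrt((n-2)/(1-rho^2)) = 0.0000 ~ t(6).
Step 5: Two-sided p-value from the t-distribution with 6 df = 1.000000.
Step 6: alpha = 0.1. fail to reject H0.

rho = 0.0000, p = 1.000000, fail to reject H0 at alpha = 0.1.


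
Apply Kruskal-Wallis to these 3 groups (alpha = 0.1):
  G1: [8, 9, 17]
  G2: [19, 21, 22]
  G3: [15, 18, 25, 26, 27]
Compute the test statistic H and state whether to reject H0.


Step 1: Combine all N = 11 observations and assign midranks.
sorted (value, group, rank): (8,G1,1), (9,G1,2), (15,G3,3), (17,G1,4), (18,G3,5), (19,G2,6), (21,G2,7), (22,G2,8), (25,G3,9), (26,G3,10), (27,G3,11)
Step 2: Sum ranks within each group.
R_1 = 7 (n_1 = 3)
R_2 = 21 (n_2 = 3)
R_3 = 38 (n_3 = 5)
Step 3: H = 12/(N(N+1)) * sum(R_i^2/n_i) - 3(N+1)
     = 12/(11*12) * (7^2/3 + 21^2/3 + 38^2/5) - 3*12
     = 0.090909 * 452.133 - 36
     = 5.103030.
Step 4: No ties, so H is used without correction.
Step 5: Under H0, H ~ chi^2(2); p-value = 0.077963.
Step 6: alpha = 0.1. reject H0.

H = 5.1030, df = 2, p = 0.077963, reject H0.


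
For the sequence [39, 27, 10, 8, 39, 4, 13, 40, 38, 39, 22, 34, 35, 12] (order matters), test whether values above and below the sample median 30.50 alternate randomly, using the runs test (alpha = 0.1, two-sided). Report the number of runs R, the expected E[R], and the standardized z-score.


Step 1: Compute median = 30.50; label A = above, B = below.
Labels in order: ABBBABBAAABAAB  (n_A = 7, n_B = 7)
Step 2: Count runs R = 8.
Step 3: Under H0 (random ordering), E[R] = 2*n_A*n_B/(n_A+n_B) + 1 = 2*7*7/14 + 1 = 8.0000.
        Var[R] = 2*n_A*n_B*(2*n_A*n_B - n_A - n_B) / ((n_A+n_B)^2 * (n_A+n_B-1)) = 8232/2548 = 3.2308.
        SD[R] = 1.7974.
Step 4: R = E[R], so z = 0 with no continuity correction.
Step 5: Two-sided p-value via normal approximation = 2*(1 - Phi(|z|)) = 1.000000.
Step 6: alpha = 0.1. fail to reject H0.

R = 8, z = 0.0000, p = 1.000000, fail to reject H0.


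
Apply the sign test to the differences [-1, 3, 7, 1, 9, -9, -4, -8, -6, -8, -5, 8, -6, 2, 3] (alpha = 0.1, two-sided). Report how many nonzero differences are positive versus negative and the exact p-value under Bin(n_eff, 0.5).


Step 1: Discard zero differences. Original n = 15; n_eff = number of nonzero differences = 15.
Nonzero differences (with sign): -1, +3, +7, +1, +9, -9, -4, -8, -6, -8, -5, +8, -6, +2, +3
Step 2: Count signs: positive = 7, negative = 8.
Step 3: Under H0: P(positive) = 0.5, so the number of positives S ~ Bin(15, 0.5).
Step 4: Two-sided exact p-value = sum of Bin(15,0.5) probabilities at or below the observed probability = 1.000000.
Step 5: alpha = 0.1. fail to reject H0.

n_eff = 15, pos = 7, neg = 8, p = 1.000000, fail to reject H0.


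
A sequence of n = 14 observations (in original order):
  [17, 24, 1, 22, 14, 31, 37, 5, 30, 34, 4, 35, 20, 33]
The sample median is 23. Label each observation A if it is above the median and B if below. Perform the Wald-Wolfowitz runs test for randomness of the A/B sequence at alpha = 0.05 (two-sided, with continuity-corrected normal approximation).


Step 1: Compute median = 23; label A = above, B = below.
Labels in order: BABBBAABAABABA  (n_A = 7, n_B = 7)
Step 2: Count runs R = 10.
Step 3: Under H0 (random ordering), E[R] = 2*n_A*n_B/(n_A+n_B) + 1 = 2*7*7/14 + 1 = 8.0000.
        Var[R] = 2*n_A*n_B*(2*n_A*n_B - n_A - n_B) / ((n_A+n_B)^2 * (n_A+n_B-1)) = 8232/2548 = 3.2308.
        SD[R] = 1.7974.
Step 4: Continuity-corrected z = (R - 0.5 - E[R]) / SD[R] = (10 - 0.5 - 8.0000) / 1.7974 = 0.8345.
Step 5: Two-sided p-value via normal approximation = 2*(1 - Phi(|z|)) = 0.403986.
Step 6: alpha = 0.05. fail to reject H0.

R = 10, z = 0.8345, p = 0.403986, fail to reject H0.


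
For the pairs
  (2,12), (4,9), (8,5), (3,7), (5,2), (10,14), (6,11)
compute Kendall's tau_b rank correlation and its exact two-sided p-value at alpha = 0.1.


Step 1: Enumerate the 21 unordered pairs (i,j) with i<j and classify each by sign(x_j-x_i) * sign(y_j-y_i).
  (1,2):dx=+2,dy=-3->D; (1,3):dx=+6,dy=-7->D; (1,4):dx=+1,dy=-5->D; (1,5):dx=+3,dy=-10->D
  (1,6):dx=+8,dy=+2->C; (1,7):dx=+4,dy=-1->D; (2,3):dx=+4,dy=-4->D; (2,4):dx=-1,dy=-2->C
  (2,5):dx=+1,dy=-7->D; (2,6):dx=+6,dy=+5->C; (2,7):dx=+2,dy=+2->C; (3,4):dx=-5,dy=+2->D
  (3,5):dx=-3,dy=-3->C; (3,6):dx=+2,dy=+9->C; (3,7):dx=-2,dy=+6->D; (4,5):dx=+2,dy=-5->D
  (4,6):dx=+7,dy=+7->C; (4,7):dx=+3,dy=+4->C; (5,6):dx=+5,dy=+12->C; (5,7):dx=+1,dy=+9->C
  (6,7):dx=-4,dy=-3->C
Step 2: C = 11, D = 10, total pairs = 21.
Step 3: tau = (C - D)/(n(n-1)/2) = (11 - 10)/21 = 0.047619.
Step 4: Exact two-sided p-value (enumerate n! = 5040 permutations of y under H0): p = 1.000000.
Step 5: alpha = 0.1. fail to reject H0.

tau_b = 0.0476 (C=11, D=10), p = 1.000000, fail to reject H0.


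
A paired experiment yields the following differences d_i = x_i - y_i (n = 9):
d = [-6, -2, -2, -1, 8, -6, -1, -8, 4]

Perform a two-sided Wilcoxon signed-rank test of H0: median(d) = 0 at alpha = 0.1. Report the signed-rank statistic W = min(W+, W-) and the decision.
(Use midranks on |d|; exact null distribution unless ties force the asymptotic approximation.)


Step 1: Drop any zero differences (none here) and take |d_i|.
|d| = [6, 2, 2, 1, 8, 6, 1, 8, 4]
Step 2: Midrank |d_i| (ties get averaged ranks).
ranks: |6|->6.5, |2|->3.5, |2|->3.5, |1|->1.5, |8|->8.5, |6|->6.5, |1|->1.5, |8|->8.5, |4|->5
Step 3: Attach original signs; sum ranks with positive sign and with negative sign.
W+ = 8.5 + 5 = 13.5
W- = 6.5 + 3.5 + 3.5 + 1.5 + 6.5 + 1.5 + 8.5 = 31.5
(Check: W+ + W- = 45 should equal n(n+1)/2 = 45.)
Step 4: Test statistic W = min(W+, W-) = 13.5.
Step 5: Ties in |d|, so use the tie-corrected normal approximation.
        E[W] = n(n+1)/4 = 9*10/4 = 22.5.
        Tie groups: |d|=1 (t=2), |d|=2 (t=2), |d|=6 (t=2), |d|=8 (t=2); sum(t^3 - t) = 24.
        Var[W] = n(n+1)(2n+1)/24 - sum(t^3-t)/48 = 1710/24 - 24/48 = 70.75.
        z = (W - E[W]) / sqrt(Var[W]) = (13.5 - 22.5) / 8.4113 = -1.0700.
        Two-sided p = 2*Phi(z) = 0.284624.
Step 6: alpha = 0.1. fail to reject H0.

W+ = 13.5, W- = 31.5, W = min = 13.5, p = 0.284624, fail to reject H0.


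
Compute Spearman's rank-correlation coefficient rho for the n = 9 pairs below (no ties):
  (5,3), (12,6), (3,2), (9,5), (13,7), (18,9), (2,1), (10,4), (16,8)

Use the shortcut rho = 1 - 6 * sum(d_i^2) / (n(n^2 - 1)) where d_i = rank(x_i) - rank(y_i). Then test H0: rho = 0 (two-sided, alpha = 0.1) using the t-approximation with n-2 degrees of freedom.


Step 1: Rank x and y separately (midranks; no ties here).
rank(x): 5->3, 12->6, 3->2, 9->4, 13->7, 18->9, 2->1, 10->5, 16->8
rank(y): 3->3, 6->6, 2->2, 5->5, 7->7, 9->9, 1->1, 4->4, 8->8
Step 2: d_i = R_x(i) - R_y(i); compute d_i^2.
  (3-3)^2=0, (6-6)^2=0, (2-2)^2=0, (4-5)^2=1, (7-7)^2=0, (9-9)^2=0, (1-1)^2=0, (5-4)^2=1, (8-8)^2=0
sum(d^2) = 2.
Step 3: rho = 1 - 6*2 / (9*(9^2 - 1)) = 1 - 12/720 = 0.983333.
Step 4: Under H0, t = rho * sqrt((n-2)/(1-rho^2)) = 14.3096 ~ t(7).
Step 5: Two-sided p-value from the t-distribution with 7 df = 0.000002.
Step 6: alpha = 0.1. reject H0.

rho = 0.9833, p = 0.000002, reject H0 at alpha = 0.1.


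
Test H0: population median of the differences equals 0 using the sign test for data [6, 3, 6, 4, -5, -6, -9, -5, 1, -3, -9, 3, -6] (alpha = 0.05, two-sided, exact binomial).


Step 1: Discard zero differences. Original n = 13; n_eff = number of nonzero differences = 13.
Nonzero differences (with sign): +6, +3, +6, +4, -5, -6, -9, -5, +1, -3, -9, +3, -6
Step 2: Count signs: positive = 6, negative = 7.
Step 3: Under H0: P(positive) = 0.5, so the number of positives S ~ Bin(13, 0.5).
Step 4: Two-sided exact p-value = sum of Bin(13,0.5) probabilities at or below the observed probability = 1.000000.
Step 5: alpha = 0.05. fail to reject H0.

n_eff = 13, pos = 6, neg = 7, p = 1.000000, fail to reject H0.


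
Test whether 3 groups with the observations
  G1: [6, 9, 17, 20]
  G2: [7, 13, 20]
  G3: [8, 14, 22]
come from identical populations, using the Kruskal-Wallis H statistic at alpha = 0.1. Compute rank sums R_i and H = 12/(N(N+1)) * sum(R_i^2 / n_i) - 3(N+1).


Step 1: Combine all N = 10 observations and assign midranks.
sorted (value, group, rank): (6,G1,1), (7,G2,2), (8,G3,3), (9,G1,4), (13,G2,5), (14,G3,6), (17,G1,7), (20,G1,8.5), (20,G2,8.5), (22,G3,10)
Step 2: Sum ranks within each group.
R_1 = 20.5 (n_1 = 4)
R_2 = 15.5 (n_2 = 3)
R_3 = 19 (n_3 = 3)
Step 3: H = 12/(N(N+1)) * sum(R_i^2/n_i) - 3(N+1)
     = 12/(10*11) * (20.5^2/4 + 15.5^2/3 + 19^2/3) - 3*11
     = 0.109091 * 305.479 - 33
     = 0.325000.
Step 4: Ties present; correction factor C = 1 - 6/(10^3 - 10) = 0.993939. Corrected H = 0.325000 / 0.993939 = 0.326982.
Step 5: Under H0, H ~ chi^2(2); p-value = 0.849174.
Step 6: alpha = 0.1. fail to reject H0.

H = 0.3270, df = 2, p = 0.849174, fail to reject H0.


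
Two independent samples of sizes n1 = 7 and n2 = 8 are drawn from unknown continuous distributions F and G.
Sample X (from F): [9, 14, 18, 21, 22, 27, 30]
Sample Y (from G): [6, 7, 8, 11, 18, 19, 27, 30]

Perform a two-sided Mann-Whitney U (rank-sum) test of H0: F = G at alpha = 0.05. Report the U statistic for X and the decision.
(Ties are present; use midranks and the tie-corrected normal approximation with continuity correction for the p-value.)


Step 1: Combine and sort all 15 observations; assign midranks.
sorted (value, group): (6,Y), (7,Y), (8,Y), (9,X), (11,Y), (14,X), (18,X), (18,Y), (19,Y), (21,X), (22,X), (27,X), (27,Y), (30,X), (30,Y)
ranks: 6->1, 7->2, 8->3, 9->4, 11->5, 14->6, 18->7.5, 18->7.5, 19->9, 21->10, 22->11, 27->12.5, 27->12.5, 30->14.5, 30->14.5
Step 2: Rank sum for X: R1 = 4 + 6 + 7.5 + 10 + 11 + 12.5 + 14.5 = 65.5.
Step 3: U_X = R1 - n1(n1+1)/2 = 65.5 - 7*8/2 = 65.5 - 28 = 37.5.
       U_Y = n1*n2 - U_X = 56 - 37.5 = 18.5.
Step 4: Ties are present, so use the tie-corrected normal approximation (with continuity correction) for the p-value.
Step 5: p-value = 0.296324; compare to alpha = 0.05. fail to reject H0.

U_X = 37.5, p = 0.296324, fail to reject H0 at alpha = 0.05.


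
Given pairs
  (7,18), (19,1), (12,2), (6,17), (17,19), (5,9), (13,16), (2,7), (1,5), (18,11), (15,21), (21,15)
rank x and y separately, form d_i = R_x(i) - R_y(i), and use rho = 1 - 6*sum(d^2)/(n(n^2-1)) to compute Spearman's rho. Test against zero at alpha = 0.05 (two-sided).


Step 1: Rank x and y separately (midranks; no ties here).
rank(x): 7->5, 19->11, 12->6, 6->4, 17->9, 5->3, 13->7, 2->2, 1->1, 18->10, 15->8, 21->12
rank(y): 18->10, 1->1, 2->2, 17->9, 19->11, 9->5, 16->8, 7->4, 5->3, 11->6, 21->12, 15->7
Step 2: d_i = R_x(i) - R_y(i); compute d_i^2.
  (5-10)^2=25, (11-1)^2=100, (6-2)^2=16, (4-9)^2=25, (9-11)^2=4, (3-5)^2=4, (7-8)^2=1, (2-4)^2=4, (1-3)^2=4, (10-6)^2=16, (8-12)^2=16, (12-7)^2=25
sum(d^2) = 240.
Step 3: rho = 1 - 6*240 / (12*(12^2 - 1)) = 1 - 1440/1716 = 0.160839.
Step 4: Under H0, t = rho * sqrt((n-2)/(1-rho^2)) = 0.5153 ~ t(10).
Step 5: Two-sided p-value from the t-distribution with 10 df = 0.617523.
Step 6: alpha = 0.05. fail to reject H0.

rho = 0.1608, p = 0.617523, fail to reject H0 at alpha = 0.05.
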